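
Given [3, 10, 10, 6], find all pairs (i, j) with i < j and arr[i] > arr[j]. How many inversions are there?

Finding inversions in [3, 10, 10, 6]:

(1, 3): arr[1]=10 > arr[3]=6
(2, 3): arr[2]=10 > arr[3]=6

Total inversions: 2

The array has 2 inversion(s): (1,3), (2,3). Each pair (i,j) satisfies i < j and arr[i] > arr[j].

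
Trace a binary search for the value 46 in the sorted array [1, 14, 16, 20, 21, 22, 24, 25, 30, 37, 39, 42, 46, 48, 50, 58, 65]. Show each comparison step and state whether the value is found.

Binary search for 46 in [1, 14, 16, 20, 21, 22, 24, 25, 30, 37, 39, 42, 46, 48, 50, 58, 65]:

lo=0, hi=16, mid=8, arr[mid]=30 -> 30 < 46, search right half
lo=9, hi=16, mid=12, arr[mid]=46 -> Found target at index 12!

Binary search finds 46 at index 12 after 2 comparisons. The search repeatedly halves the search space by comparing with the middle element.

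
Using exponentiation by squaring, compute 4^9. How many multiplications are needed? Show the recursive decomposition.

Computing 4^9 by squaring (build up from 4^1; each line after the first costs one multiplication):

4^1 = 4
4^2 = (4^1)^2 = 4^2 = 16
4^4 = (4^2)^2 = 16^2 = 256
4^8 = (4^4)^2 = 256^2 = 65536
4^9 = 4 * 4^8 = 4 * 65536 = 262144

Result: 262144
Multiplications needed: 4 (4 lines after 4^1)

4^9 = 262144. Using exponentiation by squaring, this requires 4 multiplications. The key idea: if the exponent is even, square the half-power; if odd, multiply by the base once.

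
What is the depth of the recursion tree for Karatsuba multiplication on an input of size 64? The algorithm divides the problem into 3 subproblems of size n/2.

For divide and conquer with division factor 2:

Problem sizes at each level:
Level 0: 64
Level 1: 32
Level 2: 16
Level 3: 8
Level 4: 4
Level 5: 2
Level 6: 1

The root is level 0 and the size-1 base case is level 6 (the tree spans levels 0 through 6, i.e. 7 levels counting the root), so the depth is the number of divisions: log_2(64) = 6

The recursion tree depth is log_2(64) = 6. At each level, the problem size is divided by 2, so it takes 6 divisions to reduce to a base case of size 1. The algorithm makes 3 recursive calls at each level.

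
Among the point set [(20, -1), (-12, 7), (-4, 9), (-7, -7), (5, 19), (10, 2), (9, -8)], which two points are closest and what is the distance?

Computing all pairwise distances among 7 points:

d((20, -1), (-12, 7)) = 32.9848
d((20, -1), (-4, 9)) = 26.0
d((20, -1), (-7, -7)) = 27.6586
d((20, -1), (5, 19)) = 25.0
d((20, -1), (10, 2)) = 10.4403
d((20, -1), (9, -8)) = 13.0384
d((-12, 7), (-4, 9)) = 8.2462 <-- minimum
d((-12, 7), (-7, -7)) = 14.8661
d((-12, 7), (5, 19)) = 20.8087
d((-12, 7), (10, 2)) = 22.561
d((-12, 7), (9, -8)) = 25.807
d((-4, 9), (-7, -7)) = 16.2788
d((-4, 9), (5, 19)) = 13.4536
d((-4, 9), (10, 2)) = 15.6525
d((-4, 9), (9, -8)) = 21.4009
d((-7, -7), (5, 19)) = 28.6356
d((-7, -7), (10, 2)) = 19.2354
d((-7, -7), (9, -8)) = 16.0312
d((5, 19), (10, 2)) = 17.72
d((5, 19), (9, -8)) = 27.2947
d((10, 2), (9, -8)) = 10.0499

Closest pair: (-12, 7) and (-4, 9) with distance 8.2462

The closest pair is (-12, 7) and (-4, 9) with Euclidean distance 8.2462. For 7 points, brute-force pairwise comparison is shown above. For large n, the divide-and-conquer algorithm (sort by x, recurse on halves, check the dividing strip) achieves O(n log n).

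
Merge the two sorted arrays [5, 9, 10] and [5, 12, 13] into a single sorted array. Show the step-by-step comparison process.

Merging process:

Compare 5 vs 5: take 5 from left. Merged: [5]
Compare 9 vs 5: take 5 from right. Merged: [5, 5]
Compare 9 vs 12: take 9 from left. Merged: [5, 5, 9]
Compare 10 vs 12: take 10 from left. Merged: [5, 5, 9, 10]
Append remaining from right: [12, 13]. Merged: [5, 5, 9, 10, 12, 13]

Final merged array: [5, 5, 9, 10, 12, 13]
Total comparisons: 4

The merged array is [5, 5, 9, 10, 12, 13], requiring 4 comparisons. The merge step runs in O(n) time where n is the total number of elements.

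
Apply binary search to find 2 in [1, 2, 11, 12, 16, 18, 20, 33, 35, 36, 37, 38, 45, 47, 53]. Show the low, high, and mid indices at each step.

Binary search for 2 in [1, 2, 11, 12, 16, 18, 20, 33, 35, 36, 37, 38, 45, 47, 53]:

lo=0, hi=14, mid=7, arr[mid]=33 -> 33 > 2, search left half
lo=0, hi=6, mid=3, arr[mid]=12 -> 12 > 2, search left half
lo=0, hi=2, mid=1, arr[mid]=2 -> Found target at index 1!

Binary search finds 2 at index 1 after 3 comparisons. The search repeatedly halves the search space by comparing with the middle element.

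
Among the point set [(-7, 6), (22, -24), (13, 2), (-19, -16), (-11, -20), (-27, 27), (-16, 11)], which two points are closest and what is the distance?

Computing all pairwise distances among 7 points:

d((-7, 6), (22, -24)) = 41.7253
d((-7, 6), (13, 2)) = 20.3961
d((-7, 6), (-19, -16)) = 25.0599
d((-7, 6), (-11, -20)) = 26.3059
d((-7, 6), (-27, 27)) = 29.0
d((-7, 6), (-16, 11)) = 10.2956
d((22, -24), (13, 2)) = 27.5136
d((22, -24), (-19, -16)) = 41.7732
d((22, -24), (-11, -20)) = 33.2415
d((22, -24), (-27, 27)) = 70.7248
d((22, -24), (-16, 11)) = 51.6624
d((13, 2), (-19, -16)) = 36.7151
d((13, 2), (-11, -20)) = 32.5576
d((13, 2), (-27, 27)) = 47.1699
d((13, 2), (-16, 11)) = 30.3645
d((-19, -16), (-11, -20)) = 8.9443 <-- minimum
d((-19, -16), (-27, 27)) = 43.7379
d((-19, -16), (-16, 11)) = 27.1662
d((-11, -20), (-27, 27)) = 49.6488
d((-11, -20), (-16, 11)) = 31.4006
d((-27, 27), (-16, 11)) = 19.4165

Closest pair: (-19, -16) and (-11, -20) with distance 8.9443

The closest pair is (-19, -16) and (-11, -20) with Euclidean distance 8.9443. For 7 points, brute-force pairwise comparison is shown above. For large n, the divide-and-conquer algorithm (sort by x, recurse on halves, check the dividing strip) achieves O(n log n).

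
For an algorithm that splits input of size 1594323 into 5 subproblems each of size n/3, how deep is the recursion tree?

For divide and conquer with division factor 3:

Problem sizes at each level:
Level 0: 1594323
Level 1: 531441
Level 2: 177147
Level 3: 59049
Level 4: 19683
Level 5: 6561
Level 6: 2187
Level 7: 729
Level 8: 243
Level 9: 81
Level 10: 27
Level 11: 9
Level 12: 3
Level 13: 1

The root is level 0 and the size-1 base case is level 13 (the tree spans levels 0 through 13, i.e. 14 levels counting the root), so the depth is the number of divisions: log_3(1594323) = 13

The recursion tree depth is log_3(1594323) = 13. At each level, the problem size is divided by 3, so it takes 13 divisions to reduce to a base case of size 1. The algorithm makes 5 recursive calls at each level.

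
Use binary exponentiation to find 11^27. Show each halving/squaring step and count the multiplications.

Computing 11^27 by squaring (build up from 11^1; each line after the first costs one multiplication):

11^1 = 11
11^2 = (11^1)^2 = 11^2 = 121
11^3 = 11 * 11^2 = 11 * 121 = 1331
11^6 = (11^3)^2 = 1331^2 = 1771561
11^12 = (11^6)^2 = 1771561^2 = 3138428376721
11^13 = 11 * 11^12 = 11 * 3138428376721 = 34522712143931
11^26 = (11^13)^2 = 34522712143931^2 = 1191817653772720942460132761
11^27 = 11 * 11^26 = 11 * 1191817653772720942460132761 = 13109994191499930367061460371

Result: 13109994191499930367061460371
Multiplications needed: 7 (7 lines after 11^1)

11^27 = 13109994191499930367061460371. Using exponentiation by squaring, this requires 7 multiplications. The key idea: if the exponent is even, square the half-power; if odd, multiply by the base once.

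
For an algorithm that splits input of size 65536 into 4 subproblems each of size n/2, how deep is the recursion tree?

For divide and conquer with division factor 2:

Problem sizes at each level:
Level 0: 65536
Level 1: 32768
Level 2: 16384
Level 3: 8192
Level 4: 4096
Level 5: 2048
Level 6: 1024
Level 7: 512
Level 8: 256
Level 9: 128
Level 10: 64
Level 11: 32
Level 12: 16
Level 13: 8
Level 14: 4
Level 15: 2
Level 16: 1

The root is level 0 and the size-1 base case is level 16 (the tree spans levels 0 through 16, i.e. 17 levels counting the root), so the depth is the number of divisions: log_2(65536) = 16

The recursion tree depth is log_2(65536) = 16. At each level, the problem size is divided by 2, so it takes 16 divisions to reduce to a base case of size 1. The algorithm makes 4 recursive calls at each level.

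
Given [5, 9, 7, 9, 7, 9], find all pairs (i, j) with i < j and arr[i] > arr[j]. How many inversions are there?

Finding inversions in [5, 9, 7, 9, 7, 9]:

(1, 2): arr[1]=9 > arr[2]=7
(1, 4): arr[1]=9 > arr[4]=7
(3, 4): arr[3]=9 > arr[4]=7

Total inversions: 3

The array has 3 inversion(s): (1,2), (1,4), (3,4). Each pair (i,j) satisfies i < j and arr[i] > arr[j].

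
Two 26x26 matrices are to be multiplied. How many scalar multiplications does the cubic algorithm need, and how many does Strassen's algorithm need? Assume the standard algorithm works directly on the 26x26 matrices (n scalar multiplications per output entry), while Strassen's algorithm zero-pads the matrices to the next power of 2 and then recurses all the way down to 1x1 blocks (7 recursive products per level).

Matrix multiplication for 26x26 matrices:

Strassen's algorithm requires power-of-2 dimensions. Pad 26x26 to 32x32 (next power of 2).

Standard algorithm: 26^3 = 17576 multiplications
Strassen's algorithm: 7^(log2(32)) = 7^5 = 16807 multiplications
Savings: 17576 - 16807 = 769 multiplications

Standard: 17576 multiplications (26^3). Strassen: 16807 multiplications (7^5, after padding to 32x32). Strassen reduces 8 recursive multiplications to 7 at each level.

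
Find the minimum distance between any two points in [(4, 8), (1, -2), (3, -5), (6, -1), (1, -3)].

Computing all pairwise distances among 5 points:

d((4, 8), (1, -2)) = 10.4403
d((4, 8), (3, -5)) = 13.0384
d((4, 8), (6, -1)) = 9.2195
d((4, 8), (1, -3)) = 11.4018
d((1, -2), (3, -5)) = 3.6056
d((1, -2), (6, -1)) = 5.099
d((1, -2), (1, -3)) = 1.0 <-- minimum
d((3, -5), (6, -1)) = 5.0
d((3, -5), (1, -3)) = 2.8284
d((6, -1), (1, -3)) = 5.3852

Closest pair: (1, -2) and (1, -3) with distance 1.0

The closest pair is (1, -2) and (1, -3) with Euclidean distance 1.0. For 5 points, brute-force pairwise comparison is shown above. For large n, the divide-and-conquer algorithm (sort by x, recurse on halves, check the dividing strip) achieves O(n log n).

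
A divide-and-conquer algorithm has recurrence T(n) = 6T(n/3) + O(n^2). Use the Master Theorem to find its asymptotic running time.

Master Theorem for T(n) = 6T(n/3) + O(n^2):

a = 6, b = 3, c = 2
log_b(a) = log_3(6) = 1.6309

Case 3: c = 2 > log_3(6) = 1.6309
T(n) = O(n^2) = O(n^2)

For T(n) = 6T(n/3) + O(n^2): log_3(6) = 1.6309. This is Case 3 of the Master Theorem (c > log_b(a), work dominated by root), giving O(n^2).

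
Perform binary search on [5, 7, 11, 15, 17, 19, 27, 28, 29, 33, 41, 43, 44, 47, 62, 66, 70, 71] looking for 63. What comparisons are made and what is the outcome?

Binary search for 63 in [5, 7, 11, 15, 17, 19, 27, 28, 29, 33, 41, 43, 44, 47, 62, 66, 70, 71]:

lo=0, hi=17, mid=8, arr[mid]=29 -> 29 < 63, search right half
lo=9, hi=17, mid=13, arr[mid]=47 -> 47 < 63, search right half
lo=14, hi=17, mid=15, arr[mid]=66 -> 66 > 63, search left half
lo=14, hi=14, mid=14, arr[mid]=62 -> 62 < 63, search right half
lo=15 > hi=14, target 63 not found

Binary search determines that 63 is not in the array after 4 comparisons. The search space was exhausted without finding the target.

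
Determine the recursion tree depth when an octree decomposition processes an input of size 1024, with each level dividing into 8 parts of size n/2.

For divide and conquer with division factor 2:

Problem sizes at each level:
Level 0: 1024
Level 1: 512
Level 2: 256
Level 3: 128
Level 4: 64
Level 5: 32
Level 6: 16
Level 7: 8
Level 8: 4
Level 9: 2
Level 10: 1

The root is level 0 and the size-1 base case is level 10 (the tree spans levels 0 through 10, i.e. 11 levels counting the root), so the depth is the number of divisions: log_2(1024) = 10

The recursion tree depth is log_2(1024) = 10. At each level, the problem size is divided by 2, so it takes 10 divisions to reduce to a base case of size 1. The algorithm makes 8 recursive calls at each level.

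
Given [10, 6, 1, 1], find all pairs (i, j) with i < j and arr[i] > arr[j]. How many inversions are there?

Finding inversions in [10, 6, 1, 1]:

(0, 1): arr[0]=10 > arr[1]=6
(0, 2): arr[0]=10 > arr[2]=1
(0, 3): arr[0]=10 > arr[3]=1
(1, 2): arr[1]=6 > arr[2]=1
(1, 3): arr[1]=6 > arr[3]=1

Total inversions: 5

The array has 5 inversion(s): (0,1), (0,2), (0,3), (1,2), (1,3). Each pair (i,j) satisfies i < j and arr[i] > arr[j].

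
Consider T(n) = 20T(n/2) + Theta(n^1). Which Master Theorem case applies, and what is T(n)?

Master Theorem for T(n) = 20T(n/2) + O(n^1):

a = 20, b = 2, c = 1
log_b(a) = log_2(20) = 4.3219

Case 1: c = 1 < log_2(20) = 4.3219
T(n) = O(n^(log_2 20))

For T(n) = 20T(n/2) + O(n^1): log_2(20) = 4.3219. This is Case 1 of the Master Theorem (c < log_b(a), work dominated by leaves), giving O(n^(log_2 20)).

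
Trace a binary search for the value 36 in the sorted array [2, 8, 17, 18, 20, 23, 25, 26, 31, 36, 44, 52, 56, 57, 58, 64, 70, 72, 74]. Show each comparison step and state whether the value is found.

Binary search for 36 in [2, 8, 17, 18, 20, 23, 25, 26, 31, 36, 44, 52, 56, 57, 58, 64, 70, 72, 74]:

lo=0, hi=18, mid=9, arr[mid]=36 -> Found target at index 9!

Binary search finds 36 at index 9 after 1 comparisons. The search repeatedly halves the search space by comparing with the middle element.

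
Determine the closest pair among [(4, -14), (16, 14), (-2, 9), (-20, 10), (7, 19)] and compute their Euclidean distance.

Computing all pairwise distances among 5 points:

d((4, -14), (16, 14)) = 30.4631
d((4, -14), (-2, 9)) = 23.7697
d((4, -14), (-20, 10)) = 33.9411
d((4, -14), (7, 19)) = 33.1361
d((16, 14), (-2, 9)) = 18.6815
d((16, 14), (-20, 10)) = 36.2215
d((16, 14), (7, 19)) = 10.2956 <-- minimum
d((-2, 9), (-20, 10)) = 18.0278
d((-2, 9), (7, 19)) = 13.4536
d((-20, 10), (7, 19)) = 28.4605

Closest pair: (16, 14) and (7, 19) with distance 10.2956

The closest pair is (16, 14) and (7, 19) with Euclidean distance 10.2956. For 5 points, brute-force pairwise comparison is shown above. For large n, the divide-and-conquer algorithm (sort by x, recurse on halves, check the dividing strip) achieves O(n log n).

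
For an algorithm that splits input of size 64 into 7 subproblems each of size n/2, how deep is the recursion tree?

For divide and conquer with division factor 2:

Problem sizes at each level:
Level 0: 64
Level 1: 32
Level 2: 16
Level 3: 8
Level 4: 4
Level 5: 2
Level 6: 1

The root is level 0 and the size-1 base case is level 6 (the tree spans levels 0 through 6, i.e. 7 levels counting the root), so the depth is the number of divisions: log_2(64) = 6

The recursion tree depth is log_2(64) = 6. At each level, the problem size is divided by 2, so it takes 6 divisions to reduce to a base case of size 1. The algorithm makes 7 recursive calls at each level.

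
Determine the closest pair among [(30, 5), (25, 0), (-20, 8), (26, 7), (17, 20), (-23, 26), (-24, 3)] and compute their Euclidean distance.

Computing all pairwise distances among 7 points:

d((30, 5), (25, 0)) = 7.0711
d((30, 5), (-20, 8)) = 50.0899
d((30, 5), (26, 7)) = 4.4721 <-- minimum
d((30, 5), (17, 20)) = 19.8494
d((30, 5), (-23, 26)) = 57.0088
d((30, 5), (-24, 3)) = 54.037
d((25, 0), (-20, 8)) = 45.7056
d((25, 0), (26, 7)) = 7.0711
d((25, 0), (17, 20)) = 21.5407
d((25, 0), (-23, 26)) = 54.5894
d((25, 0), (-24, 3)) = 49.0918
d((-20, 8), (26, 7)) = 46.0109
d((-20, 8), (17, 20)) = 38.8973
d((-20, 8), (-23, 26)) = 18.2483
d((-20, 8), (-24, 3)) = 6.4031
d((26, 7), (17, 20)) = 15.8114
d((26, 7), (-23, 26)) = 52.5547
d((26, 7), (-24, 3)) = 50.1597
d((17, 20), (-23, 26)) = 40.4475
d((17, 20), (-24, 3)) = 44.3847
d((-23, 26), (-24, 3)) = 23.0217

Closest pair: (30, 5) and (26, 7) with distance 4.4721

The closest pair is (30, 5) and (26, 7) with Euclidean distance 4.4721. For 7 points, brute-force pairwise comparison is shown above. For large n, the divide-and-conquer algorithm (sort by x, recurse on halves, check the dividing strip) achieves O(n log n).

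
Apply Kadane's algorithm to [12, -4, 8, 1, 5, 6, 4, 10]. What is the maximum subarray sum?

Using Kadane's algorithm on [12, -4, 8, 1, 5, 6, 4, 10]:

Scanning through the array:
Position 1 (value -4): max_ending_here = 8, max_so_far = 12
Position 2 (value 8): max_ending_here = 16, max_so_far = 16
Position 3 (value 1): max_ending_here = 17, max_so_far = 17
Position 4 (value 5): max_ending_here = 22, max_so_far = 22
Position 5 (value 6): max_ending_here = 28, max_so_far = 28
Position 6 (value 4): max_ending_here = 32, max_so_far = 32
Position 7 (value 10): max_ending_here = 42, max_so_far = 42

Maximum subarray: [12, -4, 8, 1, 5, 6, 4, 10]
Maximum sum: 42

The maximum subarray is [12, -4, 8, 1, 5, 6, 4, 10] with sum 42. This subarray runs from index 0 to index 7.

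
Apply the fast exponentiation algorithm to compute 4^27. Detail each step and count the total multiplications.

Computing 4^27 by squaring (build up from 4^1; each line after the first costs one multiplication):

4^1 = 4
4^2 = (4^1)^2 = 4^2 = 16
4^3 = 4 * 4^2 = 4 * 16 = 64
4^6 = (4^3)^2 = 64^2 = 4096
4^12 = (4^6)^2 = 4096^2 = 16777216
4^13 = 4 * 4^12 = 4 * 16777216 = 67108864
4^26 = (4^13)^2 = 67108864^2 = 4503599627370496
4^27 = 4 * 4^26 = 4 * 4503599627370496 = 18014398509481984

Result: 18014398509481984
Multiplications needed: 7 (7 lines after 4^1)

4^27 = 18014398509481984. Using exponentiation by squaring, this requires 7 multiplications. The key idea: if the exponent is even, square the half-power; if odd, multiply by the base once.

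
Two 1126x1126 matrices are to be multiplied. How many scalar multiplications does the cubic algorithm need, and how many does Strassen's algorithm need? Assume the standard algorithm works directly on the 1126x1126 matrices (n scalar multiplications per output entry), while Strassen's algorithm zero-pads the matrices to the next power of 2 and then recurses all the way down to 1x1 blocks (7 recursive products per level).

Matrix multiplication for 1126x1126 matrices:

Strassen's algorithm requires power-of-2 dimensions. Pad 1126x1126 to 2048x2048 (next power of 2).

Standard algorithm: 1126^3 = 1427628376 multiplications
Strassen's algorithm: 7^(log2(2048)) = 7^11 = 1977326743 multiplications
Difference: 1427628376 - 1977326743 = -549698367 (Strassen uses MORE here due to padding overhead — for small or just-over-power-of-2 n, padding can outweigh the per-level savings)

Standard: 1427628376 multiplications (1126^3). Strassen: 1977326743 multiplications (7^11, after padding to 2048x2048). Strassen reduces 8 recursive multiplications to 7 at each level.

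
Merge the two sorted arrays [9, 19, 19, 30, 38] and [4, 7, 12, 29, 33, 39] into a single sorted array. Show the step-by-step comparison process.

Merging process:

Compare 9 vs 4: take 4 from right. Merged: [4]
Compare 9 vs 7: take 7 from right. Merged: [4, 7]
Compare 9 vs 12: take 9 from left. Merged: [4, 7, 9]
Compare 19 vs 12: take 12 from right. Merged: [4, 7, 9, 12]
Compare 19 vs 29: take 19 from left. Merged: [4, 7, 9, 12, 19]
Compare 19 vs 29: take 19 from left. Merged: [4, 7, 9, 12, 19, 19]
Compare 30 vs 29: take 29 from right. Merged: [4, 7, 9, 12, 19, 19, 29]
Compare 30 vs 33: take 30 from left. Merged: [4, 7, 9, 12, 19, 19, 29, 30]
Compare 38 vs 33: take 33 from right. Merged: [4, 7, 9, 12, 19, 19, 29, 30, 33]
Compare 38 vs 39: take 38 from left. Merged: [4, 7, 9, 12, 19, 19, 29, 30, 33, 38]
Append remaining from right: [39]. Merged: [4, 7, 9, 12, 19, 19, 29, 30, 33, 38, 39]

Final merged array: [4, 7, 9, 12, 19, 19, 29, 30, 33, 38, 39]
Total comparisons: 10

The merged array is [4, 7, 9, 12, 19, 19, 29, 30, 33, 38, 39], requiring 10 comparisons. The merge step runs in O(n) time where n is the total number of elements.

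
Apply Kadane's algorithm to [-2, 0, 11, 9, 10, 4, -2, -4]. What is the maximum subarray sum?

Using Kadane's algorithm on [-2, 0, 11, 9, 10, 4, -2, -4]:

Scanning through the array:
Position 1 (value 0): max_ending_here = 0, max_so_far = 0
Position 2 (value 11): max_ending_here = 11, max_so_far = 11
Position 3 (value 9): max_ending_here = 20, max_so_far = 20
Position 4 (value 10): max_ending_here = 30, max_so_far = 30
Position 5 (value 4): max_ending_here = 34, max_so_far = 34
Position 6 (value -2): max_ending_here = 32, max_so_far = 34
Position 7 (value -4): max_ending_here = 28, max_so_far = 34

Maximum subarray: [0, 11, 9, 10, 4]
Maximum sum: 34

The maximum subarray is [0, 11, 9, 10, 4] with sum 34. This subarray runs from index 1 to index 5.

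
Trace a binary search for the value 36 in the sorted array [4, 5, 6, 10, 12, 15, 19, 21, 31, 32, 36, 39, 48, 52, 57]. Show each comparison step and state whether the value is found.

Binary search for 36 in [4, 5, 6, 10, 12, 15, 19, 21, 31, 32, 36, 39, 48, 52, 57]:

lo=0, hi=14, mid=7, arr[mid]=21 -> 21 < 36, search right half
lo=8, hi=14, mid=11, arr[mid]=39 -> 39 > 36, search left half
lo=8, hi=10, mid=9, arr[mid]=32 -> 32 < 36, search right half
lo=10, hi=10, mid=10, arr[mid]=36 -> Found target at index 10!

Binary search finds 36 at index 10 after 4 comparisons. The search repeatedly halves the search space by comparing with the middle element.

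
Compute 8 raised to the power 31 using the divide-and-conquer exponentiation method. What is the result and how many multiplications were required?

Computing 8^31 by squaring (build up from 8^1; each line after the first costs one multiplication):

8^1 = 8
8^2 = (8^1)^2 = 8^2 = 64
8^3 = 8 * 8^2 = 8 * 64 = 512
8^6 = (8^3)^2 = 512^2 = 262144
8^7 = 8 * 8^6 = 8 * 262144 = 2097152
8^14 = (8^7)^2 = 2097152^2 = 4398046511104
8^15 = 8 * 8^14 = 8 * 4398046511104 = 35184372088832
8^30 = (8^15)^2 = 35184372088832^2 = 1237940039285380274899124224
8^31 = 8 * 8^30 = 8 * 1237940039285380274899124224 = 9903520314283042199192993792

Result: 9903520314283042199192993792
Multiplications needed: 8 (8 lines after 8^1)

8^31 = 9903520314283042199192993792. Using exponentiation by squaring, this requires 8 multiplications. The key idea: if the exponent is even, square the half-power; if odd, multiply by the base once.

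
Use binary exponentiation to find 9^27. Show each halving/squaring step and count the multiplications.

Computing 9^27 by squaring (build up from 9^1; each line after the first costs one multiplication):

9^1 = 9
9^2 = (9^1)^2 = 9^2 = 81
9^3 = 9 * 9^2 = 9 * 81 = 729
9^6 = (9^3)^2 = 729^2 = 531441
9^12 = (9^6)^2 = 531441^2 = 282429536481
9^13 = 9 * 9^12 = 9 * 282429536481 = 2541865828329
9^26 = (9^13)^2 = 2541865828329^2 = 6461081889226673298932241
9^27 = 9 * 9^26 = 9 * 6461081889226673298932241 = 58149737003040059690390169

Result: 58149737003040059690390169
Multiplications needed: 7 (7 lines after 9^1)

9^27 = 58149737003040059690390169. Using exponentiation by squaring, this requires 7 multiplications. The key idea: if the exponent is even, square the half-power; if odd, multiply by the base once.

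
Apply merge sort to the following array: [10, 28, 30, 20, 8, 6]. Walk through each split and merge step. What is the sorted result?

Merge sort trace:

Split: [10, 28, 30, 20, 8, 6] -> [10, 28, 30] and [20, 8, 6]
  Split: [10, 28, 30] -> [10] and [28, 30]
    Split: [28, 30] -> [28] and [30]
    Merge: [28] + [30] -> [28, 30]
  Merge: [10] + [28, 30] -> [10, 28, 30]
  Split: [20, 8, 6] -> [20] and [8, 6]
    Split: [8, 6] -> [8] and [6]
    Merge: [8] + [6] -> [6, 8]
  Merge: [20] + [6, 8] -> [6, 8, 20]
Merge: [10, 28, 30] + [6, 8, 20] -> [6, 8, 10, 20, 28, 30]

Final sorted array: [6, 8, 10, 20, 28, 30]

The merge sort proceeds by recursively splitting the array and merging sorted halves.
After all merges, the sorted array is [6, 8, 10, 20, 28, 30].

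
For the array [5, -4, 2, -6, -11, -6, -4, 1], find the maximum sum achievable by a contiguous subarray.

Using Kadane's algorithm on [5, -4, 2, -6, -11, -6, -4, 1]:

Scanning through the array:
Position 1 (value -4): max_ending_here = 1, max_so_far = 5
Position 2 (value 2): max_ending_here = 3, max_so_far = 5
Position 3 (value -6): max_ending_here = -3, max_so_far = 5
Position 4 (value -11): max_ending_here = -11, max_so_far = 5
Position 5 (value -6): max_ending_here = -6, max_so_far = 5
Position 6 (value -4): max_ending_here = -4, max_so_far = 5
Position 7 (value 1): max_ending_here = 1, max_so_far = 5

Maximum subarray: [5]
Maximum sum: 5

The maximum subarray is [5] with sum 5. This subarray runs from index 0 to index 0.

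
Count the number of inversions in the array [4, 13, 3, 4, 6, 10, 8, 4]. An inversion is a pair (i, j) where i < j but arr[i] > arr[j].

Finding inversions in [4, 13, 3, 4, 6, 10, 8, 4]:

(0, 2): arr[0]=4 > arr[2]=3
(1, 2): arr[1]=13 > arr[2]=3
(1, 3): arr[1]=13 > arr[3]=4
(1, 4): arr[1]=13 > arr[4]=6
(1, 5): arr[1]=13 > arr[5]=10
(1, 6): arr[1]=13 > arr[6]=8
(1, 7): arr[1]=13 > arr[7]=4
(4, 7): arr[4]=6 > arr[7]=4
(5, 6): arr[5]=10 > arr[6]=8
(5, 7): arr[5]=10 > arr[7]=4
(6, 7): arr[6]=8 > arr[7]=4

Total inversions: 11

The array has 11 inversion(s): (0,2), (1,2), (1,3), (1,4), (1,5), (1,6), (1,7), (4,7), (5,6), (5,7), (6,7). Each pair (i,j) satisfies i < j and arr[i] > arr[j].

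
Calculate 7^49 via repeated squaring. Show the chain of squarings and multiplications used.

Computing 7^49 by squaring (build up from 7^1; each line after the first costs one multiplication):

7^1 = 7
7^2 = (7^1)^2 = 7^2 = 49
7^3 = 7 * 7^2 = 7 * 49 = 343
7^6 = (7^3)^2 = 343^2 = 117649
7^12 = (7^6)^2 = 117649^2 = 13841287201
7^24 = (7^12)^2 = 13841287201^2 = 191581231380566414401
7^48 = (7^24)^2 = 191581231380566414401^2 = 36703368217294125441230211032033660188801
7^49 = 7 * 7^48 = 7 * 36703368217294125441230211032033660188801 = 256923577521058878088611477224235621321607

Result: 256923577521058878088611477224235621321607
Multiplications needed: 7 (7 lines after 7^1)

7^49 = 256923577521058878088611477224235621321607. Using exponentiation by squaring, this requires 7 multiplications. The key idea: if the exponent is even, square the half-power; if odd, multiply by the base once.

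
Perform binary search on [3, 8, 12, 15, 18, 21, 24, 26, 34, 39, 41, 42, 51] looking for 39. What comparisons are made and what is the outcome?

Binary search for 39 in [3, 8, 12, 15, 18, 21, 24, 26, 34, 39, 41, 42, 51]:

lo=0, hi=12, mid=6, arr[mid]=24 -> 24 < 39, search right half
lo=7, hi=12, mid=9, arr[mid]=39 -> Found target at index 9!

Binary search finds 39 at index 9 after 2 comparisons. The search repeatedly halves the search space by comparing with the middle element.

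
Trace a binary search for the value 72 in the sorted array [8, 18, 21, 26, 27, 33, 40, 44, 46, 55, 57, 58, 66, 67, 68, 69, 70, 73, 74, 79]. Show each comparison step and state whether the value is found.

Binary search for 72 in [8, 18, 21, 26, 27, 33, 40, 44, 46, 55, 57, 58, 66, 67, 68, 69, 70, 73, 74, 79]:

lo=0, hi=19, mid=9, arr[mid]=55 -> 55 < 72, search right half
lo=10, hi=19, mid=14, arr[mid]=68 -> 68 < 72, search right half
lo=15, hi=19, mid=17, arr[mid]=73 -> 73 > 72, search left half
lo=15, hi=16, mid=15, arr[mid]=69 -> 69 < 72, search right half
lo=16, hi=16, mid=16, arr[mid]=70 -> 70 < 72, search right half
lo=17 > hi=16, target 72 not found

Binary search determines that 72 is not in the array after 5 comparisons. The search space was exhausted without finding the target.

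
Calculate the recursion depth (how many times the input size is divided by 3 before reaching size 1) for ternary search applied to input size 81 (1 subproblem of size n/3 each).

For divide and conquer with division factor 3:

Problem sizes at each level:
Level 0: 81
Level 1: 27
Level 2: 9
Level 3: 3
Level 4: 1

The root is level 0 and the size-1 base case is level 4 (the tree spans levels 0 through 4, i.e. 5 levels counting the root), so the depth is the number of divisions: log_3(81) = 4

The recursion tree depth is log_3(81) = 4. At each level, the problem size is divided by 3, so it takes 4 divisions to reduce to a base case of size 1. The algorithm makes 1 recursive call at each level.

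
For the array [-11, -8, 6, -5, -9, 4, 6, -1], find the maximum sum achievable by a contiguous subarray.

Using Kadane's algorithm on [-11, -8, 6, -5, -9, 4, 6, -1]:

Scanning through the array:
Position 1 (value -8): max_ending_here = -8, max_so_far = -8
Position 2 (value 6): max_ending_here = 6, max_so_far = 6
Position 3 (value -5): max_ending_here = 1, max_so_far = 6
Position 4 (value -9): max_ending_here = -8, max_so_far = 6
Position 5 (value 4): max_ending_here = 4, max_so_far = 6
Position 6 (value 6): max_ending_here = 10, max_so_far = 10
Position 7 (value -1): max_ending_here = 9, max_so_far = 10

Maximum subarray: [4, 6]
Maximum sum: 10

The maximum subarray is [4, 6] with sum 10. This subarray runs from index 5 to index 6.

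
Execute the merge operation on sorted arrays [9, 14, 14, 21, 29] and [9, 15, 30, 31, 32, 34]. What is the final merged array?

Merging process:

Compare 9 vs 9: take 9 from left. Merged: [9]
Compare 14 vs 9: take 9 from right. Merged: [9, 9]
Compare 14 vs 15: take 14 from left. Merged: [9, 9, 14]
Compare 14 vs 15: take 14 from left. Merged: [9, 9, 14, 14]
Compare 21 vs 15: take 15 from right. Merged: [9, 9, 14, 14, 15]
Compare 21 vs 30: take 21 from left. Merged: [9, 9, 14, 14, 15, 21]
Compare 29 vs 30: take 29 from left. Merged: [9, 9, 14, 14, 15, 21, 29]
Append remaining from right: [30, 31, 32, 34]. Merged: [9, 9, 14, 14, 15, 21, 29, 30, 31, 32, 34]

Final merged array: [9, 9, 14, 14, 15, 21, 29, 30, 31, 32, 34]
Total comparisons: 7

The merged array is [9, 9, 14, 14, 15, 21, 29, 30, 31, 32, 34], requiring 7 comparisons. The merge step runs in O(n) time where n is the total number of elements.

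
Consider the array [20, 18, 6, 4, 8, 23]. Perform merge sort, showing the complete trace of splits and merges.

Merge sort trace:

Split: [20, 18, 6, 4, 8, 23] -> [20, 18, 6] and [4, 8, 23]
  Split: [20, 18, 6] -> [20] and [18, 6]
    Split: [18, 6] -> [18] and [6]
    Merge: [18] + [6] -> [6, 18]
  Merge: [20] + [6, 18] -> [6, 18, 20]
  Split: [4, 8, 23] -> [4] and [8, 23]
    Split: [8, 23] -> [8] and [23]
    Merge: [8] + [23] -> [8, 23]
  Merge: [4] + [8, 23] -> [4, 8, 23]
Merge: [6, 18, 20] + [4, 8, 23] -> [4, 6, 8, 18, 20, 23]

Final sorted array: [4, 6, 8, 18, 20, 23]

The merge sort proceeds by recursively splitting the array and merging sorted halves.
After all merges, the sorted array is [4, 6, 8, 18, 20, 23].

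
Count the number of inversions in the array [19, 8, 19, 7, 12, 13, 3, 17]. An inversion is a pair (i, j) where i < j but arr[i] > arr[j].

Finding inversions in [19, 8, 19, 7, 12, 13, 3, 17]:

(0, 1): arr[0]=19 > arr[1]=8
(0, 3): arr[0]=19 > arr[3]=7
(0, 4): arr[0]=19 > arr[4]=12
(0, 5): arr[0]=19 > arr[5]=13
(0, 6): arr[0]=19 > arr[6]=3
(0, 7): arr[0]=19 > arr[7]=17
(1, 3): arr[1]=8 > arr[3]=7
(1, 6): arr[1]=8 > arr[6]=3
(2, 3): arr[2]=19 > arr[3]=7
(2, 4): arr[2]=19 > arr[4]=12
(2, 5): arr[2]=19 > arr[5]=13
(2, 6): arr[2]=19 > arr[6]=3
(2, 7): arr[2]=19 > arr[7]=17
(3, 6): arr[3]=7 > arr[6]=3
(4, 6): arr[4]=12 > arr[6]=3
(5, 6): arr[5]=13 > arr[6]=3

Total inversions: 16

The array has 16 inversion(s): (0,1), (0,3), (0,4), (0,5), (0,6), (0,7), (1,3), (1,6), (2,3), (2,4), (2,5), (2,6), (2,7), (3,6), (4,6), (5,6). Each pair (i,j) satisfies i < j and arr[i] > arr[j].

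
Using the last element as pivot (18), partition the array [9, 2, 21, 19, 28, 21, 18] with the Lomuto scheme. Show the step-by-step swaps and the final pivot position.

Lomuto partition with pivot = 18:

Initial array: [9, 2, 21, 19, 28, 21, 18]

arr[0]=9 <= 18: swap with position 0, array becomes [9, 2, 21, 19, 28, 21, 18]
arr[1]=2 <= 18: swap with position 1, array becomes [9, 2, 21, 19, 28, 21, 18]
arr[2]=21 > 18: no swap
arr[3]=19 > 18: no swap
arr[4]=28 > 18: no swap
arr[5]=21 > 18: no swap

Place pivot at position 2: [9, 2, 18, 19, 28, 21, 21]
Pivot position: 2

After partitioning with pivot 18, the array becomes [9, 2, 18, 19, 28, 21, 21]. The pivot is placed at index 2. All elements to the left of the pivot are <= 18, and all elements to the right are > 18.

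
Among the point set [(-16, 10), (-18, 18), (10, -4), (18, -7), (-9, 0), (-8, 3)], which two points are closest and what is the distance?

Computing all pairwise distances among 6 points:

d((-16, 10), (-18, 18)) = 8.2462
d((-16, 10), (10, -4)) = 29.5296
d((-16, 10), (18, -7)) = 38.0132
d((-16, 10), (-9, 0)) = 12.2066
d((-16, 10), (-8, 3)) = 10.6301
d((-18, 18), (10, -4)) = 35.609
d((-18, 18), (18, -7)) = 43.8292
d((-18, 18), (-9, 0)) = 20.1246
d((-18, 18), (-8, 3)) = 18.0278
d((10, -4), (18, -7)) = 8.544
d((10, -4), (-9, 0)) = 19.4165
d((10, -4), (-8, 3)) = 19.3132
d((18, -7), (-9, 0)) = 27.8927
d((18, -7), (-8, 3)) = 27.8568
d((-9, 0), (-8, 3)) = 3.1623 <-- minimum

Closest pair: (-9, 0) and (-8, 3) with distance 3.1623

The closest pair is (-9, 0) and (-8, 3) with Euclidean distance 3.1623. For 6 points, brute-force pairwise comparison is shown above. For large n, the divide-and-conquer algorithm (sort by x, recurse on halves, check the dividing strip) achieves O(n log n).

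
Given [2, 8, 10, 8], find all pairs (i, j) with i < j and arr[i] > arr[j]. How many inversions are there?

Finding inversions in [2, 8, 10, 8]:

(2, 3): arr[2]=10 > arr[3]=8

Total inversions: 1

The array has 1 inversion(s): (2,3). Each pair (i,j) satisfies i < j and arr[i] > arr[j].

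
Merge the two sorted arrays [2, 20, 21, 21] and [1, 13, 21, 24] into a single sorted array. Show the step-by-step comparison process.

Merging process:

Compare 2 vs 1: take 1 from right. Merged: [1]
Compare 2 vs 13: take 2 from left. Merged: [1, 2]
Compare 20 vs 13: take 13 from right. Merged: [1, 2, 13]
Compare 20 vs 21: take 20 from left. Merged: [1, 2, 13, 20]
Compare 21 vs 21: take 21 from left. Merged: [1, 2, 13, 20, 21]
Compare 21 vs 21: take 21 from left. Merged: [1, 2, 13, 20, 21, 21]
Append remaining from right: [21, 24]. Merged: [1, 2, 13, 20, 21, 21, 21, 24]

Final merged array: [1, 2, 13, 20, 21, 21, 21, 24]
Total comparisons: 6

The merged array is [1, 2, 13, 20, 21, 21, 21, 24], requiring 6 comparisons. The merge step runs in O(n) time where n is the total number of elements.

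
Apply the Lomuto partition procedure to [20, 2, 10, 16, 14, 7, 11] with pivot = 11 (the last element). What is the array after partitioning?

Lomuto partition with pivot = 11:

Initial array: [20, 2, 10, 16, 14, 7, 11]

arr[0]=20 > 11: no swap
arr[1]=2 <= 11: swap with position 0, array becomes [2, 20, 10, 16, 14, 7, 11]
arr[2]=10 <= 11: swap with position 1, array becomes [2, 10, 20, 16, 14, 7, 11]
arr[3]=16 > 11: no swap
arr[4]=14 > 11: no swap
arr[5]=7 <= 11: swap with position 2, array becomes [2, 10, 7, 16, 14, 20, 11]

Place pivot at position 3: [2, 10, 7, 11, 14, 20, 16]
Pivot position: 3

After partitioning with pivot 11, the array becomes [2, 10, 7, 11, 14, 20, 16]. The pivot is placed at index 3. All elements to the left of the pivot are <= 11, and all elements to the right are > 11.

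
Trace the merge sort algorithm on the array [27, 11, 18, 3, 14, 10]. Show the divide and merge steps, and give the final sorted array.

Merge sort trace:

Split: [27, 11, 18, 3, 14, 10] -> [27, 11, 18] and [3, 14, 10]
  Split: [27, 11, 18] -> [27] and [11, 18]
    Split: [11, 18] -> [11] and [18]
    Merge: [11] + [18] -> [11, 18]
  Merge: [27] + [11, 18] -> [11, 18, 27]
  Split: [3, 14, 10] -> [3] and [14, 10]
    Split: [14, 10] -> [14] and [10]
    Merge: [14] + [10] -> [10, 14]
  Merge: [3] + [10, 14] -> [3, 10, 14]
Merge: [11, 18, 27] + [3, 10, 14] -> [3, 10, 11, 14, 18, 27]

Final sorted array: [3, 10, 11, 14, 18, 27]

The merge sort proceeds by recursively splitting the array and merging sorted halves.
After all merges, the sorted array is [3, 10, 11, 14, 18, 27].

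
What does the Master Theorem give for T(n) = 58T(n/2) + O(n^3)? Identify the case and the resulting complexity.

Master Theorem for T(n) = 58T(n/2) + O(n^3):

a = 58, b = 2, c = 3
log_b(a) = log_2(58) = 5.8580

Case 1: c = 3 < log_2(58) = 5.8580
T(n) = O(n^(log_2 58))

For T(n) = 58T(n/2) + O(n^3): log_2(58) = 5.8580. This is Case 1 of the Master Theorem (c < log_b(a), work dominated by leaves), giving O(n^(log_2 58)).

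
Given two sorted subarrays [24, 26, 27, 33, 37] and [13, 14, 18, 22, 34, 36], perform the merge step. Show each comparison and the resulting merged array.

Merging process:

Compare 24 vs 13: take 13 from right. Merged: [13]
Compare 24 vs 14: take 14 from right. Merged: [13, 14]
Compare 24 vs 18: take 18 from right. Merged: [13, 14, 18]
Compare 24 vs 22: take 22 from right. Merged: [13, 14, 18, 22]
Compare 24 vs 34: take 24 from left. Merged: [13, 14, 18, 22, 24]
Compare 26 vs 34: take 26 from left. Merged: [13, 14, 18, 22, 24, 26]
Compare 27 vs 34: take 27 from left. Merged: [13, 14, 18, 22, 24, 26, 27]
Compare 33 vs 34: take 33 from left. Merged: [13, 14, 18, 22, 24, 26, 27, 33]
Compare 37 vs 34: take 34 from right. Merged: [13, 14, 18, 22, 24, 26, 27, 33, 34]
Compare 37 vs 36: take 36 from right. Merged: [13, 14, 18, 22, 24, 26, 27, 33, 34, 36]
Append remaining from left: [37]. Merged: [13, 14, 18, 22, 24, 26, 27, 33, 34, 36, 37]

Final merged array: [13, 14, 18, 22, 24, 26, 27, 33, 34, 36, 37]
Total comparisons: 10

The merged array is [13, 14, 18, 22, 24, 26, 27, 33, 34, 36, 37], requiring 10 comparisons. The merge step runs in O(n) time where n is the total number of elements.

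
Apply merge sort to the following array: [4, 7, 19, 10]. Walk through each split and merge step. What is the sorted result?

Merge sort trace:

Split: [4, 7, 19, 10] -> [4, 7] and [19, 10]
  Split: [4, 7] -> [4] and [7]
  Merge: [4] + [7] -> [4, 7]
  Split: [19, 10] -> [19] and [10]
  Merge: [19] + [10] -> [10, 19]
Merge: [4, 7] + [10, 19] -> [4, 7, 10, 19]

Final sorted array: [4, 7, 10, 19]

The merge sort proceeds by recursively splitting the array and merging sorted halves.
After all merges, the sorted array is [4, 7, 10, 19].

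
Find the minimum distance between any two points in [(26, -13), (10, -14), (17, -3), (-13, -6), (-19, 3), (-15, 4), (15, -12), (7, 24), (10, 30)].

Computing all pairwise distances among 9 points:

d((26, -13), (10, -14)) = 16.0312
d((26, -13), (17, -3)) = 13.4536
d((26, -13), (-13, -6)) = 39.6232
d((26, -13), (-19, 3)) = 47.7598
d((26, -13), (-15, 4)) = 44.3847
d((26, -13), (15, -12)) = 11.0454
d((26, -13), (7, 24)) = 41.5933
d((26, -13), (10, 30)) = 45.8803
d((10, -14), (17, -3)) = 13.0384
d((10, -14), (-13, -6)) = 24.3516
d((10, -14), (-19, 3)) = 33.6155
d((10, -14), (-15, 4)) = 30.8058
d((10, -14), (15, -12)) = 5.3852
d((10, -14), (7, 24)) = 38.1182
d((10, -14), (10, 30)) = 44.0
d((17, -3), (-13, -6)) = 30.1496
d((17, -3), (-19, 3)) = 36.4966
d((17, -3), (-15, 4)) = 32.7567
d((17, -3), (15, -12)) = 9.2195
d((17, -3), (7, 24)) = 28.7924
d((17, -3), (10, 30)) = 33.7343
d((-13, -6), (-19, 3)) = 10.8167
d((-13, -6), (-15, 4)) = 10.198
d((-13, -6), (15, -12)) = 28.6356
d((-13, -6), (7, 24)) = 36.0555
d((-13, -6), (10, 30)) = 42.72
d((-19, 3), (-15, 4)) = 4.1231 <-- minimum
d((-19, 3), (15, -12)) = 37.1618
d((-19, 3), (7, 24)) = 33.4215
d((-19, 3), (10, 30)) = 39.6232
d((-15, 4), (15, -12)) = 34.0
d((-15, 4), (7, 24)) = 29.7321
d((-15, 4), (10, 30)) = 36.0694
d((15, -12), (7, 24)) = 36.8782
d((15, -12), (10, 30)) = 42.2966
d((7, 24), (10, 30)) = 6.7082

Closest pair: (-19, 3) and (-15, 4) with distance 4.1231

The closest pair is (-19, 3) and (-15, 4) with Euclidean distance 4.1231. For 9 points, brute-force pairwise comparison is shown above. For large n, the divide-and-conquer algorithm (sort by x, recurse on halves, check the dividing strip) achieves O(n log n).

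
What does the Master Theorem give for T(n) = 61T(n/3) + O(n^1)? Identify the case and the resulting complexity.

Master Theorem for T(n) = 61T(n/3) + O(n^1):

a = 61, b = 3, c = 1
log_b(a) = log_3(61) = 3.7419

Case 1: c = 1 < log_3(61) = 3.7419
T(n) = O(n^(log_3 61))

For T(n) = 61T(n/3) + O(n^1): log_3(61) = 3.7419. This is Case 1 of the Master Theorem (c < log_b(a), work dominated by leaves), giving O(n^(log_3 61)).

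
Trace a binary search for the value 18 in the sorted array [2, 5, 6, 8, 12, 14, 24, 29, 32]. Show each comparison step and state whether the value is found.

Binary search for 18 in [2, 5, 6, 8, 12, 14, 24, 29, 32]:

lo=0, hi=8, mid=4, arr[mid]=12 -> 12 < 18, search right half
lo=5, hi=8, mid=6, arr[mid]=24 -> 24 > 18, search left half
lo=5, hi=5, mid=5, arr[mid]=14 -> 14 < 18, search right half
lo=6 > hi=5, target 18 not found

Binary search determines that 18 is not in the array after 3 comparisons. The search space was exhausted without finding the target.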